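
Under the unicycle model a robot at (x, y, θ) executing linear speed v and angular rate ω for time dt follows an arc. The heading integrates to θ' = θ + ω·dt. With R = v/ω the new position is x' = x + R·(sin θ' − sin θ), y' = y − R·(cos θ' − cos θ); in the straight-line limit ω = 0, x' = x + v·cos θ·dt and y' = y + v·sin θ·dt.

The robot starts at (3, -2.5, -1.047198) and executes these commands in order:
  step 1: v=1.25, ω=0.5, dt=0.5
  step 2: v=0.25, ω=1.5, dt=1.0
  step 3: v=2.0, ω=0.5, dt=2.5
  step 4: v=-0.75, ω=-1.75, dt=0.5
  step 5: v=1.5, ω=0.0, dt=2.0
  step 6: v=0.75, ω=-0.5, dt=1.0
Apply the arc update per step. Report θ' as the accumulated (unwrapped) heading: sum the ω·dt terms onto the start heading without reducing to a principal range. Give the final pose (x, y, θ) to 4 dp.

(6.6315, 4.3625, 0.5778)

step 1: θ'=-0.7972 (R=2.5000) → pose (3.3766, -2.9968, -0.7972)
step 2: θ'=0.7028 (R=0.1667) → pose (3.6035, -3.0075, 0.7028)
step 3: θ'=1.9528 (R=4.0000) → pose (4.7298, 1.5358, 1.9528)
step 4: θ'=1.0778 (R=0.4286) → pose (4.7096, 1.1732, 1.0778)
step 5: θ'=1.0778 (straight) → pose (6.1294, 3.8159, 1.0778)
step 6: θ'=0.5778 (R=-1.5000) → pose (6.6315, 4.3625, 0.5778)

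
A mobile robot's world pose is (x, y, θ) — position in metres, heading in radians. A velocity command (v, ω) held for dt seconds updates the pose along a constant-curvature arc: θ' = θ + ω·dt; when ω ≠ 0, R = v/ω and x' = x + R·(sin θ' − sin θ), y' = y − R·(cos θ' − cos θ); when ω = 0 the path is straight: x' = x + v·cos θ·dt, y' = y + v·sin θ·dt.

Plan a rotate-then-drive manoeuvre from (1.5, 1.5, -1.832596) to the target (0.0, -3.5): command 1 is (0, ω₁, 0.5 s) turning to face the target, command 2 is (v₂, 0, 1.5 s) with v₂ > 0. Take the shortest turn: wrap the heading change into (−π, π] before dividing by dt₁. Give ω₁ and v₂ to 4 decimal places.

ω₁ = -0.0593, v₂ = 3.4801

heading to target = atan2(-3.5−1.5, 0−1.5) = -1.8623
Δθ = wrap(-1.8623 − -1.8326) = -0.0297; ω₁ = Δθ/dt₁ = -0.0593
distance = √((0−1.5)² + (-3.5−1.5)²) = 5.2202; v₂ = distance/dt₂ = 3.4801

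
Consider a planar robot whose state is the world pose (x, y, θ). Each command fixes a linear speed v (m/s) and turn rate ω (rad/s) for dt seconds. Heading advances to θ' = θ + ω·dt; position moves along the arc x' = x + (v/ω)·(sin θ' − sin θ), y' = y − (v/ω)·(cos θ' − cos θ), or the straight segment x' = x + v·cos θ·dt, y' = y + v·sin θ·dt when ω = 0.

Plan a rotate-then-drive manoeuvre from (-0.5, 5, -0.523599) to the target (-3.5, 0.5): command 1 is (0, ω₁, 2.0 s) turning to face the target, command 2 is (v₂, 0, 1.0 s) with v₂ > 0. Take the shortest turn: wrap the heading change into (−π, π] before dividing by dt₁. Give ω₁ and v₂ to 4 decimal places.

heading to target = atan2(0.5−5, -3.5−-0.5) = -2.1588
Δθ = wrap(-2.1588 − -0.5236) = -1.6352; ω₁ = Δθ/dt₁ = -0.8176
distance = √((-3.5−-0.5)² + (0.5−5)²) = 5.4083; v₂ = distance/dt₂ = 5.4083

ω₁ = -0.8176, v₂ = 5.4083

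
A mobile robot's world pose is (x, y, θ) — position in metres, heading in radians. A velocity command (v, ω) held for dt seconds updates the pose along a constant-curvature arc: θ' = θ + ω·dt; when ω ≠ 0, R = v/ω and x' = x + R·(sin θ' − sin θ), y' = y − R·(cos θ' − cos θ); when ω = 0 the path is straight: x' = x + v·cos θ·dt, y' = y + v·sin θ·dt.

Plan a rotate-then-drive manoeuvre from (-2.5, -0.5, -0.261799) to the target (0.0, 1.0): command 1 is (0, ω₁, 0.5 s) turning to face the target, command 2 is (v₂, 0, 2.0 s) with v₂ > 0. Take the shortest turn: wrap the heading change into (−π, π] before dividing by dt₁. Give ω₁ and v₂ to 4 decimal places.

ω₁ = 1.6044, v₂ = 1.4577

heading to target = atan2(1−-0.5, 0−-2.5) = 0.5404
Δθ = wrap(0.5404 − -0.2618) = 0.8022; ω₁ = Δθ/dt₁ = 1.6044
distance = √((0−-2.5)² + (1−-0.5)²) = 2.9155; v₂ = distance/dt₂ = 1.4577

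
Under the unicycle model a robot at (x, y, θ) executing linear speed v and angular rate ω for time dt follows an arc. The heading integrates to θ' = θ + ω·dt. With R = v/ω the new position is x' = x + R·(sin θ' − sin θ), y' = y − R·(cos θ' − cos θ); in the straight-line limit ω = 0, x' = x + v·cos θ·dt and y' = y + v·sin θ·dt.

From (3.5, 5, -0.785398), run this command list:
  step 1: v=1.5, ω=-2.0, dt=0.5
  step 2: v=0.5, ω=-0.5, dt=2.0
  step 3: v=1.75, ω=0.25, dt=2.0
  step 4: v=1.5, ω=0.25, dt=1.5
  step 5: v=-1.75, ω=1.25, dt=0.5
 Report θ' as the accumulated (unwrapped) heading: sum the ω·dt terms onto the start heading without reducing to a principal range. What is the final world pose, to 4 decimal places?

step 1: θ'=-1.7854 (R=-0.7500) → pose (3.7025, 4.3100, -1.7854)
step 2: θ'=-2.7854 (R=-1.0000) → pose (3.0741, 3.5857, -2.7854)
step 3: θ'=-2.2854 (R=7.0000) → pose (0.2276, 1.6123, -2.2854)
step 4: θ'=-1.9104 (R=6.0000) → pose (-0.8976, -0.3209, -1.9104)
step 5: θ'=-1.2854 (R=-1.4000) → pose (-0.8743, 0.5396, -1.2854)

(-0.8743, 0.5396, -1.2854)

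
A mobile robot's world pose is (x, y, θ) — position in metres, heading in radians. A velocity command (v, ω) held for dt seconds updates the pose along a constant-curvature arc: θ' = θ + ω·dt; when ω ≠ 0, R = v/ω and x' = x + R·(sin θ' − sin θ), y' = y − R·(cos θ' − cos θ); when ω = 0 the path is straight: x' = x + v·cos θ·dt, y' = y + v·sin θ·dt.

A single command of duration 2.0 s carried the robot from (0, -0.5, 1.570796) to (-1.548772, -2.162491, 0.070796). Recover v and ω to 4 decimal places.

v = -1.2500, ω = -0.7500

Δθ = 0.070796 − 1.570796 = -1.500000
ω = Δθ/dt = -1.500000/2.0 = -0.7500
R = −Δy/(cos θ' − cos θ) = 1.6667
v = R·ω = 1.6667·-0.7500 = -1.2500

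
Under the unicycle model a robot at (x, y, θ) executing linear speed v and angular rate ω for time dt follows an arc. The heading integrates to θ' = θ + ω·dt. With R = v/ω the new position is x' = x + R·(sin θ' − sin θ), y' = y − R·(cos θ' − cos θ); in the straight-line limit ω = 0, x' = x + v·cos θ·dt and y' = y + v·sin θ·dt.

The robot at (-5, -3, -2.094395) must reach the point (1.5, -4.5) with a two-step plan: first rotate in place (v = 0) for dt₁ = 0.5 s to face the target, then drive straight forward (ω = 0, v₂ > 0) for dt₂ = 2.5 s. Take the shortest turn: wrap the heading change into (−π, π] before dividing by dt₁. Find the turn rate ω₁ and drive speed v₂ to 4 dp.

heading to target = atan2(-4.5−-3, 1.5−-5) = -0.2268
Δθ = wrap(-0.2268 − -2.0944) = 1.8676; ω₁ = Δθ/dt₁ = 3.7352
distance = √((1.5−-5)² + (-4.5−-3)²) = 6.6708; v₂ = distance/dt₂ = 2.6683

ω₁ = 3.7352, v₂ = 2.6683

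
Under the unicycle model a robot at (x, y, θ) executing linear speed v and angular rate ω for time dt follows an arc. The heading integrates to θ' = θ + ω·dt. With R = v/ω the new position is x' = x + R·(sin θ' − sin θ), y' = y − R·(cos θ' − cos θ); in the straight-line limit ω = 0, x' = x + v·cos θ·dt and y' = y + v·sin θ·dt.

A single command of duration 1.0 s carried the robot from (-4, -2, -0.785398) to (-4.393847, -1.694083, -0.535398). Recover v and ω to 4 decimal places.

Δθ = -0.535398 − -0.785398 = 0.250000
ω = Δθ/dt = 0.250000/1.0 = 0.2500
R = Δx/(sin θ' − sin θ) = -2.0000
v = R·ω = -2.0000·0.2500 = -0.5000

v = -0.5000, ω = 0.2500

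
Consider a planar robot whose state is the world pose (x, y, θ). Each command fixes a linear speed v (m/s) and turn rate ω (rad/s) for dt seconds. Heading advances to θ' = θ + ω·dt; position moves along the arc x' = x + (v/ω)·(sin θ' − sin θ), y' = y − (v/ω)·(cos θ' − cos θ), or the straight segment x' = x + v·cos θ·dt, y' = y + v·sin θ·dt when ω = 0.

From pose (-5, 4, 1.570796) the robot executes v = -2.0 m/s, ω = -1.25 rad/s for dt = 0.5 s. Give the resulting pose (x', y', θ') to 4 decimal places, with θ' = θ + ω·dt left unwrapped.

θ' = 1.5708 + -1.25·0.5 = 0.9458
R = v/ω = -2.0/-1.25 = 1.6000
x' = -5 + 1.6000·(sin 0.9458 − sin 1.5708) = -5.3025
y' = 4 − 1.6000·(cos 0.9458 − cos 1.5708) = 3.0638

(-5.3025, 3.0638, 0.9458)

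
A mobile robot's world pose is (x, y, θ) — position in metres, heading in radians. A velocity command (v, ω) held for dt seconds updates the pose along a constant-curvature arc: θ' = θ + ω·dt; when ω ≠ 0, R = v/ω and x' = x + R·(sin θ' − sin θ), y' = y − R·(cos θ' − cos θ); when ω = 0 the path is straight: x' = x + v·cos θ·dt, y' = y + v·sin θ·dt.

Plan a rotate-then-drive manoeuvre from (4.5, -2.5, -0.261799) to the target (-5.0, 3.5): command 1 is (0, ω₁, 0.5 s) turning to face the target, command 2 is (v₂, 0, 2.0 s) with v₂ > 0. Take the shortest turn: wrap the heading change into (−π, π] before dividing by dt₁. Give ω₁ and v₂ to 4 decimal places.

heading to target = atan2(3.5−-2.5, -5−4.5) = 2.5783
Δθ = wrap(2.5783 − -0.2618) = 2.8401; ω₁ = Δθ/dt₁ = 5.6802
distance = √((-5−4.5)² + (3.5−-2.5)²) = 11.2361; v₂ = distance/dt₂ = 5.6181

ω₁ = 5.6802, v₂ = 5.6181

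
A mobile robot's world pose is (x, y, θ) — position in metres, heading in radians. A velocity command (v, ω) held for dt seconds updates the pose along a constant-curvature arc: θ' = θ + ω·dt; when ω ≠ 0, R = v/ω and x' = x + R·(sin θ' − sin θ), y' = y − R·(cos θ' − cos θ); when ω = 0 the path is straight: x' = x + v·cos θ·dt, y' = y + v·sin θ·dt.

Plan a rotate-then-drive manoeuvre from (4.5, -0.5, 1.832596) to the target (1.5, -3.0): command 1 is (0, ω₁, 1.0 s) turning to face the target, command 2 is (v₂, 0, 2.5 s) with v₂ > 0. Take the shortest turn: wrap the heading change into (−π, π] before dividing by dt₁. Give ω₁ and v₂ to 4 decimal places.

heading to target = atan2(-3−-0.5, 1.5−4.5) = -2.4469
Δθ = wrap(-2.4469 − 1.8326) = 2.0037; ω₁ = Δθ/dt₁ = 2.0037
distance = √((1.5−4.5)² + (-3−-0.5)²) = 3.9051; v₂ = distance/dt₂ = 1.5620

ω₁ = 2.0037, v₂ = 1.5620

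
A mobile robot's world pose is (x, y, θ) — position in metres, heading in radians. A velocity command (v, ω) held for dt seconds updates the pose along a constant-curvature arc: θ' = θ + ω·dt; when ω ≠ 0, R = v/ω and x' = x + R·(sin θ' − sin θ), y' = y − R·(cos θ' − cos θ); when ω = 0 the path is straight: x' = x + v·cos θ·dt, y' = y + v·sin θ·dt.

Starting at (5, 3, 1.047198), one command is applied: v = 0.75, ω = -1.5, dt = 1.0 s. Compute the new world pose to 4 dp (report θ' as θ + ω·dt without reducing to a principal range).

(5.6518, 3.1996, -0.4528)

θ' = 1.0472 + -1.5·1.0 = -0.4528
R = v/ω = 0.75/-1.5 = -0.5000
x' = 5 + -0.5000·(sin -0.4528 − sin 1.0472) = 5.6518
y' = 3 − -0.5000·(cos -0.4528 − cos 1.0472) = 3.1996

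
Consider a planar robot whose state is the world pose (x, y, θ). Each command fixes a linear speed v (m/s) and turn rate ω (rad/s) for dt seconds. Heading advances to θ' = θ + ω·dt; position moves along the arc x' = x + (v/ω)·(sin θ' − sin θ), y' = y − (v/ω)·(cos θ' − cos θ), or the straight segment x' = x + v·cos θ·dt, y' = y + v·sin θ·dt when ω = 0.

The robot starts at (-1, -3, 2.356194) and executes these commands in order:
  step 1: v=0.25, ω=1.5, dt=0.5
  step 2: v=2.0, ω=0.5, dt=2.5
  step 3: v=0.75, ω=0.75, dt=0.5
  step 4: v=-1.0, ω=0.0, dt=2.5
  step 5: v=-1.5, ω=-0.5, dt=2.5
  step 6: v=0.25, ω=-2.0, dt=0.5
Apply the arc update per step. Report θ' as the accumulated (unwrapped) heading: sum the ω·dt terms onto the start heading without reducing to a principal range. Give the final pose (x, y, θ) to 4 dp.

step 1: θ'=3.1062 (R=0.1667) → pose (-1.1120, -2.9513, 3.1062)
step 2: θ'=4.3562 (R=4.0000) → pose (-5.0024, -5.5539, 4.3562)
step 3: θ'=4.7312 (R=1.0000) → pose (-5.0650, -5.9215, 4.7312)
step 4: θ'=4.7312 (straight) → pose (-5.1120, -3.4219, 4.7312)
step 5: θ'=3.4812 (R=3.0000) → pose (-3.1119, -0.5368, 3.4812)
step 6: θ'=2.4812 (R=-0.1250) → pose (-3.2302, -0.5177, 2.4812)

(-3.2302, -0.5177, 2.4812)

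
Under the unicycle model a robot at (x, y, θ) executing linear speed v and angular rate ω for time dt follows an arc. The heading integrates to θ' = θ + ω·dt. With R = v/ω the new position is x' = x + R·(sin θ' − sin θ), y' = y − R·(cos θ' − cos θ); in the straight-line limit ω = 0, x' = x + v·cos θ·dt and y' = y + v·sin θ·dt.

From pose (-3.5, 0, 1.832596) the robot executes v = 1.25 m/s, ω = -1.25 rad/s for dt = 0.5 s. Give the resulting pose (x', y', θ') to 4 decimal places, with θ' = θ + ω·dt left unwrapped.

θ' = 1.8326 + -1.25·0.5 = 1.2076
R = v/ω = 1.25/-1.25 = -1.0000
x' = -3.5 + -1.0000·(sin 1.2076 − sin 1.8326) = -3.4688
y' = 0 − -1.0000·(cos 1.2076 − cos 1.8326) = 0.6141

(-3.4688, 0.6141, 1.2076)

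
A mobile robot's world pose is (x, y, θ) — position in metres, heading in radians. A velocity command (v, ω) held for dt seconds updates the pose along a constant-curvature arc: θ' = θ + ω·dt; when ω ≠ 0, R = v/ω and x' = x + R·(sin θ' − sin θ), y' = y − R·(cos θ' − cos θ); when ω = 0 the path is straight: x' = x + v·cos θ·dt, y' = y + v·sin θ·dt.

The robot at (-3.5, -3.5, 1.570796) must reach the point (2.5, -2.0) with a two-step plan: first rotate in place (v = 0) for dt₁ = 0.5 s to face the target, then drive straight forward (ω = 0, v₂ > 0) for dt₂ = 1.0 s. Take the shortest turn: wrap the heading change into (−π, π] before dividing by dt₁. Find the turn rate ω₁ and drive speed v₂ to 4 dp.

ω₁ = -2.6516, v₂ = 6.1847

heading to target = atan2(-2−-3.5, 2.5−-3.5) = 0.2450
Δθ = wrap(0.2450 − 1.5708) = -1.3258; ω₁ = Δθ/dt₁ = -2.6516
distance = √((2.5−-3.5)² + (-2−-3.5)²) = 6.1847; v₂ = distance/dt₂ = 6.1847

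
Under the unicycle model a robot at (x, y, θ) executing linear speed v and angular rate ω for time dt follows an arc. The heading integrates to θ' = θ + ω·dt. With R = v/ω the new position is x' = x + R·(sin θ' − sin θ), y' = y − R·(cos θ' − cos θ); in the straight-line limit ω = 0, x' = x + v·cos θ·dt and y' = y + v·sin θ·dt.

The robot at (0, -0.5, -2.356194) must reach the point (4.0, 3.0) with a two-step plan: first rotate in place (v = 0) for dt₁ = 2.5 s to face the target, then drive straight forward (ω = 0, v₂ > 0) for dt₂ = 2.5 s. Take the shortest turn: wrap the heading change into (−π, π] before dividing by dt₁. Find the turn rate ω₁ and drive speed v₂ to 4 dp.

heading to target = atan2(3−-0.5, 4−0) = 0.7188
Δθ = wrap(0.7188 − -2.3562) = 3.0750; ω₁ = Δθ/dt₁ = 1.2300
distance = √((4−0)² + (3−-0.5)²) = 5.3151; v₂ = distance/dt₂ = 2.1260

ω₁ = 1.2300, v₂ = 2.1260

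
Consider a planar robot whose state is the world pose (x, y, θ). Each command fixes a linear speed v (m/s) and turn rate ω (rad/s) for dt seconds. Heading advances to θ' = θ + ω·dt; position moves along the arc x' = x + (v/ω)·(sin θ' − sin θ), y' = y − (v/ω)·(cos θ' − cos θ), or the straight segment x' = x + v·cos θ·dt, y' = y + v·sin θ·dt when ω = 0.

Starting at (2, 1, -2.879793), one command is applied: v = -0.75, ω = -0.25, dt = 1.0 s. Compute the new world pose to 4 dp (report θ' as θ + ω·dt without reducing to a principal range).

(2.7411, 1.1020, -3.1298)

θ' = -2.8798 + -0.25·1.0 = -3.1298
R = v/ω = -0.75/-0.25 = 3.0000
x' = 2 + 3.0000·(sin -3.1298 − sin -2.8798) = 2.7411
y' = 1 − 3.0000·(cos -3.1298 − cos -2.8798) = 1.1020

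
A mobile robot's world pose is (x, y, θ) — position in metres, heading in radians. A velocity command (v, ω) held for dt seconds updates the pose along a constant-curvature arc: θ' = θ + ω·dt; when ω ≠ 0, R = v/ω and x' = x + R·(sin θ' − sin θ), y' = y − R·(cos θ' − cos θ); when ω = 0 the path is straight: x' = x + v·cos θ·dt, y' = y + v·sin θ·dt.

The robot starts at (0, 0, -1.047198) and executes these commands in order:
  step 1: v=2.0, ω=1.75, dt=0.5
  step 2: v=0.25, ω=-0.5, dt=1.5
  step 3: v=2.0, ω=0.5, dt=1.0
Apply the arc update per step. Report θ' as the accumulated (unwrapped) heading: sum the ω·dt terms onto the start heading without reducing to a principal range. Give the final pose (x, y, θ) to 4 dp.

step 1: θ'=-0.1722 (R=1.1429) → pose (0.7939, -0.5545, -0.1722)
step 2: θ'=-0.9222 (R=-0.5000) → pose (1.1067, -0.7451, -0.9222)
step 3: θ'=-0.4222 (R=4.0000) → pose (2.6554, -1.9776, -0.4222)

(2.6554, -1.9776, -0.4222)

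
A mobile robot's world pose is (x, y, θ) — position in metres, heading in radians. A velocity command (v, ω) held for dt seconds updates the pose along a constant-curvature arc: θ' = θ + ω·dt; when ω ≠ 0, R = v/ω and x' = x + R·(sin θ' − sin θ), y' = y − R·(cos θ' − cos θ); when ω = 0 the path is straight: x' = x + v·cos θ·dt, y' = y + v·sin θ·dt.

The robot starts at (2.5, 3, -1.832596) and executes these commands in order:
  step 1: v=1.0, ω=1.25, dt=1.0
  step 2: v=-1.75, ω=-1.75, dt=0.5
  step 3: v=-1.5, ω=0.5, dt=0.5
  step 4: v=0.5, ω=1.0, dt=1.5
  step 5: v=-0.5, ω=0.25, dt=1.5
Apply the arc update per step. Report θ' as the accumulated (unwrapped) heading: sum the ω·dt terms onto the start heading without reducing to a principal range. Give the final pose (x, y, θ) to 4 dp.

step 1: θ'=-0.5826 (R=0.8000) → pose (2.8326, 2.1249, -0.5826)
step 2: θ'=-1.4576 (R=1.0000) → pose (2.3892, 2.8470, -1.4576)
step 3: θ'=-1.2076 (R=-3.0000) → pose (2.2127, 3.5739, -1.2076)
step 4: θ'=0.2924 (R=0.5000) → pose (2.8242, 3.2728, 0.2924)
step 5: θ'=0.6674 (R=-2.0000) → pose (2.1628, 2.9285, 0.6674)

(2.1628, 2.9285, 0.6674)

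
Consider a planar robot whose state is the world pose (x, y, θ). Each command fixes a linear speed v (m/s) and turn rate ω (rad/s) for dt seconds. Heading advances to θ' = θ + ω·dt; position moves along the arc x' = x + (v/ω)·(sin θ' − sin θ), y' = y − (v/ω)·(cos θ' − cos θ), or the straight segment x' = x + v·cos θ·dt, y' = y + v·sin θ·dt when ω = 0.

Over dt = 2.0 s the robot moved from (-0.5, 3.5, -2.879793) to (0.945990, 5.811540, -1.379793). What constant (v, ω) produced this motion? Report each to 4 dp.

v = -1.5000, ω = 0.7500

Δθ = -1.379793 − -2.879793 = 1.500000
ω = Δθ/dt = 1.500000/2.0 = 0.7500
R = −Δy/(cos θ' − cos θ) = -2.0000
v = R·ω = -2.0000·0.7500 = -1.5000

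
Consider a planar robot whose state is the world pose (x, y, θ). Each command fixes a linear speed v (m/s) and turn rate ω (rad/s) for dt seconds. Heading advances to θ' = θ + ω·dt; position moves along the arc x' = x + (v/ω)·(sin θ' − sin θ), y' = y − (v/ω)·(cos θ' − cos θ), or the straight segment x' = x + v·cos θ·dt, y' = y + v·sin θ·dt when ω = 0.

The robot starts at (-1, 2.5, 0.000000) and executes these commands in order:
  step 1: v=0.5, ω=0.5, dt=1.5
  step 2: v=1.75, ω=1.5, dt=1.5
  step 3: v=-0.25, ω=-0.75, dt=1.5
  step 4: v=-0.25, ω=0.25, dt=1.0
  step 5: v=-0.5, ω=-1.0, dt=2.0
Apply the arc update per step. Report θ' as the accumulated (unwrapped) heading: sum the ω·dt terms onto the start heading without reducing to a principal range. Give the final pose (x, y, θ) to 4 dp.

(-0.9370, 3.5608, 0.1250)

step 1: θ'=0.7500 (R=1.0000) → pose (-0.3184, 2.7683, 0.7500)
step 2: θ'=3.0000 (R=1.1667) → pose (-0.9490, 4.7769, 3.0000)
step 3: θ'=1.8750 (R=0.3333) → pose (-0.6780, 4.5468, 1.8750)
step 4: θ'=2.1250 (R=-1.0000) → pose (-0.5742, 4.3201, 2.1250)
step 5: θ'=0.1250 (R=0.5000) → pose (-0.9370, 3.5608, 0.1250)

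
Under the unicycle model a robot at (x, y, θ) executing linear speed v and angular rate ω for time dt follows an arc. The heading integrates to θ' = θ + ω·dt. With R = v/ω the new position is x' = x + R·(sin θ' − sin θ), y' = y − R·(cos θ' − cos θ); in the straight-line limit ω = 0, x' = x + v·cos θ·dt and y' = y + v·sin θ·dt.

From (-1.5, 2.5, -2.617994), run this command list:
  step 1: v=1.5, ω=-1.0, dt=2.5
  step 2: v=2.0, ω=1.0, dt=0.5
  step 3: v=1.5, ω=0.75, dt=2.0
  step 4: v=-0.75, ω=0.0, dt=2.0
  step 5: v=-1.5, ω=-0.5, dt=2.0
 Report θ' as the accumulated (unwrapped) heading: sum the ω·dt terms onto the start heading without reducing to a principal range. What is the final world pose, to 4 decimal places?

(-1.4574, 5.8957, -4.1180)

step 1: θ'=-5.1180 (R=-1.5000) → pose (-3.6283, 4.3909, -5.1180)
step 2: θ'=-4.6180 (R=2.0000) → pose (-3.4749, 5.3686, -4.6180)
step 3: θ'=-3.1180 (R=2.0000) → pose (-5.5132, 7.1795, -3.1180)
step 4: θ'=-3.1180 (straight) → pose (-4.0136, 7.2149, -3.1180)
step 5: θ'=-4.1180 (R=3.0000) → pose (-1.4574, 5.8957, -4.1180)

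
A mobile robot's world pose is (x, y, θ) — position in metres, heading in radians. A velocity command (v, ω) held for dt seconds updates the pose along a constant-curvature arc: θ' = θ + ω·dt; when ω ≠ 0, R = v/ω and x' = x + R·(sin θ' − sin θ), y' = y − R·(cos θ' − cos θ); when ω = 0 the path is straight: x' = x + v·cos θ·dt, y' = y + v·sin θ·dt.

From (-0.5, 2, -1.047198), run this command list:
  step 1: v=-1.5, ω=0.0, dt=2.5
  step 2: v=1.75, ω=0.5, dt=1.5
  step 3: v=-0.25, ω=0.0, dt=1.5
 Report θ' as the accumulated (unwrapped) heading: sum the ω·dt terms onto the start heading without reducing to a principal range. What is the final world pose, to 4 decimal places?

(-0.7274, 3.7608, -0.2972)

step 1: θ'=-1.0472 (straight) → pose (-2.3750, 5.2476, -1.0472)
step 2: θ'=-0.2972 (R=3.5000) → pose (-0.3689, 3.6510, -0.2972)
step 3: θ'=-0.2972 (straight) → pose (-0.7274, 3.7608, -0.2972)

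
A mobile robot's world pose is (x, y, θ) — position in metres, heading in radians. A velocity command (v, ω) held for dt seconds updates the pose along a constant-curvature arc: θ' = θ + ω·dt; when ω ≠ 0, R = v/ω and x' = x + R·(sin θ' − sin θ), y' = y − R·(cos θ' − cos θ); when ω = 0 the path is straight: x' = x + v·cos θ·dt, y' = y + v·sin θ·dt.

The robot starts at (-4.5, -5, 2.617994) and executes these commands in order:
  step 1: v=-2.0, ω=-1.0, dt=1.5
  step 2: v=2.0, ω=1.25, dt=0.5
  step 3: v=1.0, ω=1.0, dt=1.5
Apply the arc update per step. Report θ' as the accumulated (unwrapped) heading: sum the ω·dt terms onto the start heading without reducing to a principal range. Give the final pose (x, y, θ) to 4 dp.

step 1: θ'=1.1180 (R=2.0000) → pose (-3.7016, -7.6070, 1.1180)
step 2: θ'=1.7430 (R=1.6000) → pose (-3.5640, -6.6329, 1.7430)
step 3: θ'=3.2430 (R=1.0000) → pose (-4.6504, -5.8094, 3.2430)

(-4.6504, -5.8094, 3.2430)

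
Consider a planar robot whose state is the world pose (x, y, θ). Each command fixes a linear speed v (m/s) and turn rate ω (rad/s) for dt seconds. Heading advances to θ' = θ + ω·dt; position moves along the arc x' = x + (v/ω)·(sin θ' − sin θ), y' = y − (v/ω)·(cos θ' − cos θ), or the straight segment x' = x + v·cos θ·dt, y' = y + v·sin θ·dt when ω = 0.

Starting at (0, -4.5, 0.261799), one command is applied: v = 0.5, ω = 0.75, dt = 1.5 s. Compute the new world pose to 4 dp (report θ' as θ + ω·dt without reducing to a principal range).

(0.4829, -3.9780, 1.3868)

θ' = 0.2618 + 0.75·1.5 = 1.3868
R = v/ω = 0.5/0.75 = 0.6667
x' = 0 + 0.6667·(sin 1.3868 − sin 0.2618) = 0.4829
y' = -4.5 − 0.6667·(cos 1.3868 − cos 0.2618) = -3.9780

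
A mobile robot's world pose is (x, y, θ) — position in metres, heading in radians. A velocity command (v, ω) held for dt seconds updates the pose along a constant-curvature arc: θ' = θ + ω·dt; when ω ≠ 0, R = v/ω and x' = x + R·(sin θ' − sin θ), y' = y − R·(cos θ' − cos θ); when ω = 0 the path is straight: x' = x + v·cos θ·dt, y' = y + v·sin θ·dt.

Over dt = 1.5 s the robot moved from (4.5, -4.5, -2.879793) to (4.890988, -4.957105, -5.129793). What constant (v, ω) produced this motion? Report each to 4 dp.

Δθ = -5.129793 − -2.879793 = -2.250000
ω = Δθ/dt = -2.250000/1.5 = -1.5000
R = −Δy/(cos θ' − cos θ) = 0.3333
v = R·ω = 0.3333·-1.5000 = -0.5000

v = -0.5000, ω = -1.5000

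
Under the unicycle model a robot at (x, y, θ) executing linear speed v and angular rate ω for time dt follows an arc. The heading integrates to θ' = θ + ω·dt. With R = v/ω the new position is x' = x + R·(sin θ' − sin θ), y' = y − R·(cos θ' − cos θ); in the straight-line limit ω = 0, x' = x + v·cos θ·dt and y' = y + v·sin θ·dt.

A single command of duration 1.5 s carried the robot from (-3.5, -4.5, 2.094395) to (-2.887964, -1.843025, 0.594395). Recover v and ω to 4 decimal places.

Δθ = 0.594395 − 2.094395 = -1.500000
ω = Δθ/dt = -1.500000/1.5 = -1.0000
R = −Δy/(cos θ' − cos θ) = -2.0000
v = R·ω = -2.0000·-1.0000 = 2.0000

v = 2.0000, ω = -1.0000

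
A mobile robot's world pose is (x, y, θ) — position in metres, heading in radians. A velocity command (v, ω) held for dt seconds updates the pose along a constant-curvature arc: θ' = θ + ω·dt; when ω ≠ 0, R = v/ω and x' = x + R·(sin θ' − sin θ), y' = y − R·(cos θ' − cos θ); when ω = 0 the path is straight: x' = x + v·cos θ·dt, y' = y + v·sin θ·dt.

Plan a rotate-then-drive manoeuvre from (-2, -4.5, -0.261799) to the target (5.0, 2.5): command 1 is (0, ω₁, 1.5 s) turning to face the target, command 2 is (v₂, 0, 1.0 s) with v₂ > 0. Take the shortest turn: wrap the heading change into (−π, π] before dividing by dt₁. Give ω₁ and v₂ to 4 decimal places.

ω₁ = 0.6981, v₂ = 9.8995

heading to target = atan2(2.5−-4.5, 5−-2) = 0.7854
Δθ = wrap(0.7854 − -0.2618) = 1.0472; ω₁ = Δθ/dt₁ = 0.6981
distance = √((5−-2)² + (2.5−-4.5)²) = 9.8995; v₂ = distance/dt₂ = 9.8995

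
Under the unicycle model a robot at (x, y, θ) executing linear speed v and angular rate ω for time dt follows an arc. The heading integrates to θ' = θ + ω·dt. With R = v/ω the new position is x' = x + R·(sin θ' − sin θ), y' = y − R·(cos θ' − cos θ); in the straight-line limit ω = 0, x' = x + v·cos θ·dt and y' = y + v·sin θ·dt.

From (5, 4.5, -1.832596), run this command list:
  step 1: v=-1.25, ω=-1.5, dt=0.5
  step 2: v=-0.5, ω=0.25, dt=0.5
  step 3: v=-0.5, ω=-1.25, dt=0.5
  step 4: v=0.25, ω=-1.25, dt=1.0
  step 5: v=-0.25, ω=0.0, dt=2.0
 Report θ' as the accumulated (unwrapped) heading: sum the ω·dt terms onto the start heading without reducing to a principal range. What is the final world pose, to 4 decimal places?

(5.7831, 4.8867, -4.3326)

step 1: θ'=-2.5826 (R=0.8333) → pose (5.3630, 4.9908, -2.5826)
step 2: θ'=-2.4576 (R=-2.0000) → pose (5.5661, 5.1363, -2.4576)
step 3: θ'=-3.0826 (R=0.4000) → pose (5.7953, 5.2256, -3.0826)
step 4: θ'=-4.3326 (R=-0.2000) → pose (5.5977, 5.3511, -4.3326)
step 5: θ'=-4.3326 (straight) → pose (5.7831, 4.8867, -4.3326)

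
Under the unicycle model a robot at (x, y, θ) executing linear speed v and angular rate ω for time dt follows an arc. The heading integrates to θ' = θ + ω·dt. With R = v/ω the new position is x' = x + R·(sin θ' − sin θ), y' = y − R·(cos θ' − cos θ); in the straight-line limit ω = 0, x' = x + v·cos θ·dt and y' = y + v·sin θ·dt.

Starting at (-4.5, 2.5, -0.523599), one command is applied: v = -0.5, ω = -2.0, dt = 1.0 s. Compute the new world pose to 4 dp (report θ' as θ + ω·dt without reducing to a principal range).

θ' = -0.5236 + -2.0·1.0 = -2.5236
R = v/ω = -0.5/-2.0 = 0.2500
x' = -4.5 + 0.2500·(sin -2.5236 − sin -0.5236) = -4.5199
y' = 2.5 − 0.2500·(cos -2.5236 − cos -0.5236) = 2.9203

(-4.5199, 2.9203, -2.5236)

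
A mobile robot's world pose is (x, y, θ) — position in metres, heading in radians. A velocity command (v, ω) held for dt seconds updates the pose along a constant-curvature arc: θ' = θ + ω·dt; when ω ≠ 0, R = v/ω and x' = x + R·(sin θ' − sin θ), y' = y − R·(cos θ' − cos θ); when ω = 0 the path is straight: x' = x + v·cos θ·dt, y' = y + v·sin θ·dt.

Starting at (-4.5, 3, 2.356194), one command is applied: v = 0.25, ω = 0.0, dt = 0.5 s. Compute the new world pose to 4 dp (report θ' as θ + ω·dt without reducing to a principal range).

θ' = 2.3562 + 0.0·0.5 = 2.3562
ω = 0 → straight: x' = -4.5 + 0.25·cos(2.3562)·0.5 = -4.5884
y' = 3 + 0.25·sin(2.3562)·0.5 = 3.0884

(-4.5884, 3.0884, 2.3562)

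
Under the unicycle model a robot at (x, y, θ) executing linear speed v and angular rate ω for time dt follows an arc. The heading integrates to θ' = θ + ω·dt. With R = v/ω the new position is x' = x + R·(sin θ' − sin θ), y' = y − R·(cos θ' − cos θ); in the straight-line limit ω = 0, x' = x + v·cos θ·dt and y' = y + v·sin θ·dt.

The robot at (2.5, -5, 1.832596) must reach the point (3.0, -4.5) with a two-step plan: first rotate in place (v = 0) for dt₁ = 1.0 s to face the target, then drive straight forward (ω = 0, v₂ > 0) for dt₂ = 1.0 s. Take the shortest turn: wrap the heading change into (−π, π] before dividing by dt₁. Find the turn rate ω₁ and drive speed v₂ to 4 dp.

ω₁ = -1.0472, v₂ = 0.7071

heading to target = atan2(-4.5−-5, 3−2.5) = 0.7854
Δθ = wrap(0.7854 − 1.8326) = -1.0472; ω₁ = Δθ/dt₁ = -1.0472
distance = √((3−2.5)² + (-4.5−-5)²) = 0.7071; v₂ = distance/dt₂ = 0.7071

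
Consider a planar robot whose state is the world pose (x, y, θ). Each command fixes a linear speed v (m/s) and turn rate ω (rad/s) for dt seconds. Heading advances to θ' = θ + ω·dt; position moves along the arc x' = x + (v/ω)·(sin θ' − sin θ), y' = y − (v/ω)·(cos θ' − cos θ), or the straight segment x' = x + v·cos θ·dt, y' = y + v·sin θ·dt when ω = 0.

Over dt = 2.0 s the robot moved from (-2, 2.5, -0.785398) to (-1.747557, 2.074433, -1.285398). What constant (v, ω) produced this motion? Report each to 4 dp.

Δθ = -1.285398 − -0.785398 = -0.500000
ω = Δθ/dt = -0.500000/2.0 = -0.2500
R = −Δy/(cos θ' − cos θ) = -1.0000
v = R·ω = -1.0000·-0.2500 = 0.2500

v = 0.2500, ω = -0.2500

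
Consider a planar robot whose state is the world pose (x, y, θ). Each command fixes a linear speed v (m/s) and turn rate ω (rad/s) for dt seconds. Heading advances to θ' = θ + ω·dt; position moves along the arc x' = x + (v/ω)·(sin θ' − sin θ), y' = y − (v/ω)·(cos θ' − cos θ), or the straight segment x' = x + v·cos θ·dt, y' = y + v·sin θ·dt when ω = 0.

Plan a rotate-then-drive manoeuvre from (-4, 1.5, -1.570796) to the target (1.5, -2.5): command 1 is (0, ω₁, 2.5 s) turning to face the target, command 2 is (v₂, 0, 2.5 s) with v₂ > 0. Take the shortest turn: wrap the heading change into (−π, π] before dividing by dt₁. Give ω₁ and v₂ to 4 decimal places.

ω₁ = 0.3768, v₂ = 2.7203

heading to target = atan2(-2.5−1.5, 1.5−-4) = -0.6288
Δθ = wrap(-0.6288 − -1.5708) = 0.9420; ω₁ = Δθ/dt₁ = 0.3768
distance = √((1.5−-4)² + (-2.5−1.5)²) = 6.8007; v₂ = distance/dt₂ = 2.7203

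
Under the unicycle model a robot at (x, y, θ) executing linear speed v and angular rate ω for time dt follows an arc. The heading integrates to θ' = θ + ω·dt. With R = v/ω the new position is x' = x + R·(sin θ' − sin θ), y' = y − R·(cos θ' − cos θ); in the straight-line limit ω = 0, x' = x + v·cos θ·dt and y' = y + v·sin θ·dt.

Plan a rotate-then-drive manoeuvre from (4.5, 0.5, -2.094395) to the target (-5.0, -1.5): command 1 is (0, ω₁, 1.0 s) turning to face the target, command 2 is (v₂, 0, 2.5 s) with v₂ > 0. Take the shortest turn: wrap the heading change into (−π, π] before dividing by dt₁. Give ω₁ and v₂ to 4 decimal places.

heading to target = atan2(-1.5−0.5, -5−4.5) = -2.9341
Δθ = wrap(-2.9341 − -2.0944) = -0.8397; ω₁ = Δθ/dt₁ = -0.8397
distance = √((-5−4.5)² + (-1.5−0.5)²) = 9.7082; v₂ = distance/dt₂ = 3.8833

ω₁ = -0.8397, v₂ = 3.8833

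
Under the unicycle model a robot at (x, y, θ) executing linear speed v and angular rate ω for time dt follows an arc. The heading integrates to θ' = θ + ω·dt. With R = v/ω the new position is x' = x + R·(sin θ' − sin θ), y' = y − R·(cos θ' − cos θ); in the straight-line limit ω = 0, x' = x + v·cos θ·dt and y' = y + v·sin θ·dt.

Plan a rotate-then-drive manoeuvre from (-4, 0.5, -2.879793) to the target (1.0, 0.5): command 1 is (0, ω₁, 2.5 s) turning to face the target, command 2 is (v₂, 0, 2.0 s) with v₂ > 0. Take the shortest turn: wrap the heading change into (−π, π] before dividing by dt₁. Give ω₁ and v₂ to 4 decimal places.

ω₁ = 1.1519, v₂ = 2.5000

heading to target = atan2(0.5−0.5, 1−-4) = 0.0000
Δθ = wrap(0.0000 − -2.8798) = 2.8798; ω₁ = Δθ/dt₁ = 1.1519
distance = √((1−-4)² + (0.5−0.5)²) = 5.0000; v₂ = distance/dt₂ = 2.5000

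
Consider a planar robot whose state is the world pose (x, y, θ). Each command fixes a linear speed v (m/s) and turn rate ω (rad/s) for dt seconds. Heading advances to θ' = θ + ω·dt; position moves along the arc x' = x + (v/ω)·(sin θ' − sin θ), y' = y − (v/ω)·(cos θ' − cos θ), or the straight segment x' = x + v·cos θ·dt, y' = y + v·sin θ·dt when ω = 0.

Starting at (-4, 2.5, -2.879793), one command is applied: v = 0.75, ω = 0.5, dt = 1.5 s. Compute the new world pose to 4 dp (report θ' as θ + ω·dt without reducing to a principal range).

θ' = -2.8798 + 0.5·1.5 = -2.1298
R = v/ω = 0.75/0.5 = 1.5000
x' = -4 + 1.5000·(sin -2.1298 − sin -2.8798) = -4.8835
y' = 2.5 − 1.5000·(cos -2.1298 − cos -2.8798) = 1.8466

(-4.8835, 1.8466, -2.1298)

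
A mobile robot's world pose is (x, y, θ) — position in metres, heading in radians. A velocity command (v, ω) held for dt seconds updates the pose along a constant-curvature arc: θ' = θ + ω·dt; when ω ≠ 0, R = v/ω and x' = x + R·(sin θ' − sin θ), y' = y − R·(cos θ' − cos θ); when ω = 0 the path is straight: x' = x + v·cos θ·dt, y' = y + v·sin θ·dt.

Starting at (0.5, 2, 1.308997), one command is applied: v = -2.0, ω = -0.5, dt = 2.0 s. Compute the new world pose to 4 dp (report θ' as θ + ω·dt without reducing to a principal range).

θ' = 1.3090 + -0.5·2.0 = 0.3090
R = v/ω = -2.0/-0.5 = 4.0000
x' = 0.5 + 4.0000·(sin 0.3090 − sin 1.3090) = -2.1473
y' = 2 − 4.0000·(cos 0.3090 − cos 1.3090) = -0.7753

(-2.1473, -0.7753, 0.3090)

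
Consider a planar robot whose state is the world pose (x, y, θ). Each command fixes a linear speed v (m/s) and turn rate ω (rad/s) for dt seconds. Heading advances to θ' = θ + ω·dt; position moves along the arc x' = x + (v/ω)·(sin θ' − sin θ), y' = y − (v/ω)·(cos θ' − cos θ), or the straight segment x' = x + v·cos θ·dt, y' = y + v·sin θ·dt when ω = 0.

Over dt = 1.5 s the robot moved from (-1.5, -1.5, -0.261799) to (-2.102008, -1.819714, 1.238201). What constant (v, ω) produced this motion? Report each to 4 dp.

v = -0.5000, ω = 1.0000

Δθ = 1.238201 − -0.261799 = 1.500000
ω = Δθ/dt = 1.500000/1.5 = 1.0000
R = Δx/(sin θ' − sin θ) = -0.5000
v = R·ω = -0.5000·1.0000 = -0.5000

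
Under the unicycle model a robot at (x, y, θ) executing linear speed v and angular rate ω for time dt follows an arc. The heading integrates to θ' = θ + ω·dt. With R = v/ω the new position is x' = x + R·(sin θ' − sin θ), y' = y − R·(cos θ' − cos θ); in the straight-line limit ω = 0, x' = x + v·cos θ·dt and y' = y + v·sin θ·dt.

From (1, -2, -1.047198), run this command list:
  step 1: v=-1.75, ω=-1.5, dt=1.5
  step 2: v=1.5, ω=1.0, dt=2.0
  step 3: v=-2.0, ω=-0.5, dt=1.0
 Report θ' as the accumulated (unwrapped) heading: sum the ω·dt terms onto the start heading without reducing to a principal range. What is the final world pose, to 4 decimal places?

step 1: θ'=-3.2972 (R=1.1667) → pose (2.1912, -0.2641, -3.2972)
step 2: θ'=-1.2972 (R=1.5000) → pose (0.5145, -2.1513, -1.2972)
step 3: θ'=-1.7972 (R=4.0000) → pose (0.4678, -0.1726, -1.7972)

(0.4678, -0.1726, -1.7972)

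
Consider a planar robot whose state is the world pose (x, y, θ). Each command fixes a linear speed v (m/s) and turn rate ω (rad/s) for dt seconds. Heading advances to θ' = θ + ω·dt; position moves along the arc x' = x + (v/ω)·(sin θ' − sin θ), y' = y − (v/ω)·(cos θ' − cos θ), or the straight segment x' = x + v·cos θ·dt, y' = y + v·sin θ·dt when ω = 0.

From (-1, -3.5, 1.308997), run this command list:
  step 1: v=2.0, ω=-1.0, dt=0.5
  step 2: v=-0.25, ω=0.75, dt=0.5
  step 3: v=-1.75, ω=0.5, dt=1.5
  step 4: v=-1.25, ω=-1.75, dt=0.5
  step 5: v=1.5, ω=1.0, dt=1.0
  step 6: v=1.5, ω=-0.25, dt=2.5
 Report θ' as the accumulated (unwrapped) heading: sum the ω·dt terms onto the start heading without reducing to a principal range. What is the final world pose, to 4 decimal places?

step 1: θ'=0.8090 (R=-2.0000) → pose (-0.5153, -2.6372, 0.8090)
step 2: θ'=1.1840 (R=-0.3333) → pose (-0.5828, -2.7415, 1.1840)
step 3: θ'=1.9340 (R=-3.5000) → pose (-0.6131, -5.3053, 1.9340)
step 4: θ'=1.0590 (R=0.7143) → pose (-0.6580, -5.9088, 1.0590)
step 5: θ'=2.0590 (R=1.5000) → pose (-0.6411, -4.4707, 2.0590)
step 6: θ'=1.4340 (R=-6.0000) → pose (-1.2859, -0.8382, 1.4340)

(-1.2859, -0.8382, 1.4340)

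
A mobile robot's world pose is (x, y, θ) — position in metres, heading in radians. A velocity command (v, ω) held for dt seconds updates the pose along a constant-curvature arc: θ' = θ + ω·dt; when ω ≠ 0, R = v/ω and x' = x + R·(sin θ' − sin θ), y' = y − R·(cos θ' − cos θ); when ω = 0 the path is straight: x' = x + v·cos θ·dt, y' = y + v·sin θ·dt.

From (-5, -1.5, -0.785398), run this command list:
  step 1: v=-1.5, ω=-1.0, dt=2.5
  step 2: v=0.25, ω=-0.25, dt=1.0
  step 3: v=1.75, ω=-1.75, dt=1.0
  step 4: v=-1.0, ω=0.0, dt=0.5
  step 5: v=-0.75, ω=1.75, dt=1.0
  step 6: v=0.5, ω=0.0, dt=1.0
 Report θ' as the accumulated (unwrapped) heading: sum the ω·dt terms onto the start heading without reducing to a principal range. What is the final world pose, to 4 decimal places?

step 1: θ'=-3.2854 (R=1.5000) → pose (-3.7244, 1.0452, -3.2854)
step 2: θ'=-3.5354 (R=-1.0000) → pose (-3.9648, 1.1114, -3.5354)
step 3: θ'=-5.2854 (R=-1.0000) → pose (-4.4213, 2.5770, -5.2854)
step 4: θ'=-5.2854 (straight) → pose (-4.6924, 2.1569, -5.2854)
step 5: θ'=-3.5354 (R=-0.4286) → pose (-4.4967, 1.5288, -3.5354)
step 6: θ'=-3.5354 (straight) → pose (-4.9585, 1.7206, -3.5354)

(-4.9585, 1.7206, -3.5354)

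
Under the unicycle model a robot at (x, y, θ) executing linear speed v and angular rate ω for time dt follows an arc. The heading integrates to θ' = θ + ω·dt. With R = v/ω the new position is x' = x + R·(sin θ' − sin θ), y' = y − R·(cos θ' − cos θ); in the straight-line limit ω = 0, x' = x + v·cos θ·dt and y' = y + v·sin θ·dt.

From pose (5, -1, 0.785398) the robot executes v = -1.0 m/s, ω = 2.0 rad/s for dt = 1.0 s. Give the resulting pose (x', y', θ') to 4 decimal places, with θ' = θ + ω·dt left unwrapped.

θ' = 0.7854 + 2.0·1.0 = 2.7854
R = v/ω = -1.0/2.0 = -0.5000
x' = 5 + -0.5000·(sin 2.7854 − sin 0.7854) = 5.1792
y' = -1 − -0.5000·(cos 2.7854 − cos 0.7854) = -1.8222

(5.1792, -1.8222, 2.7854)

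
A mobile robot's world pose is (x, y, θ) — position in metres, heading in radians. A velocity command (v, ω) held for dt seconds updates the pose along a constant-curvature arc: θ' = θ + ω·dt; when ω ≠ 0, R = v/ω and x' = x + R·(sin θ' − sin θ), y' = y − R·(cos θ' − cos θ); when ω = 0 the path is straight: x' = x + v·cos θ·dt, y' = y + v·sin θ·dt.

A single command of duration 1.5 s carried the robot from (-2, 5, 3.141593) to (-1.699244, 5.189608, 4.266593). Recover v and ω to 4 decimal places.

v = -0.2500, ω = 0.7500

Δθ = 4.266593 − 3.141593 = 1.125000
ω = Δθ/dt = 1.125000/1.5 = 0.7500
R = Δx/(sin θ' − sin θ) = -0.3333
v = R·ω = -0.3333·0.7500 = -0.2500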